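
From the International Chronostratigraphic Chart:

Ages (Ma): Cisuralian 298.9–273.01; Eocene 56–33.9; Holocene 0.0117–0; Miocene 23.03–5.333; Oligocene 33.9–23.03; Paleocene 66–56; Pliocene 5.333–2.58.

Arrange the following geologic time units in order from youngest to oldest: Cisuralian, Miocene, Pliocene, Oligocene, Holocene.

The oldest of these is Cisuralian (starts 298.9 Ma) and the youngest is Holocene (ends 0 Ma).
In between, by decreasing start age: Oligocene (33.9), Miocene (23.03), Pliocene (5.333).
Listing youngest first means reversing that sequence.

Holocene, Pliocene, Miocene, Oligocene, Cisuralian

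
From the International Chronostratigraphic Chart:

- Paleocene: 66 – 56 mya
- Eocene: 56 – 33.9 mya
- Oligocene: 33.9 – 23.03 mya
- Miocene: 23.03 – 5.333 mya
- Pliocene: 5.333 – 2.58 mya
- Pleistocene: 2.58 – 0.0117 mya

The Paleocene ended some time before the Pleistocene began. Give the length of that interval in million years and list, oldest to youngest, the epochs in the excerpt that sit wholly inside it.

53.42 million years; Eocene, Oligocene, Miocene, Pliocene

End of Paleocene = 56 Ma; start of Pleistocene = 2.58 Ma.
Gap = 56 − 2.58 = 53.42 Myr.
Epochs wholly inside 56–2.58 Ma: Eocene (56–33.9), Oligocene (33.9–23.03), Miocene (23.03–5.333), Pliocene (5.333–2.58).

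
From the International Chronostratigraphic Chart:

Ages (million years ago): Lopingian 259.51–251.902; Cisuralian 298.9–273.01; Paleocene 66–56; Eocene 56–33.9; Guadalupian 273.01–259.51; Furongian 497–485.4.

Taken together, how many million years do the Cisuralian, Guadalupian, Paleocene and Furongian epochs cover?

Each duration: Cisuralian = 25.89; Guadalupian = 13.5; Paleocene = 10; Furongian = 11.6.
Sum: 25.89 + 13.5 + 10 + 11.6 = 60.99 Myr.

60.99 million years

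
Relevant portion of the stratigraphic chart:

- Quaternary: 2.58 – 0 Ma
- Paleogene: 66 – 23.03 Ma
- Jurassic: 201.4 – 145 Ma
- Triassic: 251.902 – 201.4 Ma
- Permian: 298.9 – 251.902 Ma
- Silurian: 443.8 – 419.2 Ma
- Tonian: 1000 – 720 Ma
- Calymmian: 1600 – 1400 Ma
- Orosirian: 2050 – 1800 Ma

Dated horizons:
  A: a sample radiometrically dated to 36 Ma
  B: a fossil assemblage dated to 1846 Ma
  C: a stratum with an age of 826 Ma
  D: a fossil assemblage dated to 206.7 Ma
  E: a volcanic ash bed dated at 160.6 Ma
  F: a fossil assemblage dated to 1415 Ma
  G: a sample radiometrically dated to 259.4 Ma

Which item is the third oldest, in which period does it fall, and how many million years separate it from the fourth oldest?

Sorted oldest-first by Ma: B (1846), F (1415), C (826), G (259.4), D (206.7), E (160.6), A (36).
The third oldest is C at 826 Ma, which lies in 1000–720 Ma: the Tonian.
The fourth oldest is G at 259.4 Ma; separation = |826 − 259.4| = 566.6 Myr.

C, in the Tonian; 566.6 million years to G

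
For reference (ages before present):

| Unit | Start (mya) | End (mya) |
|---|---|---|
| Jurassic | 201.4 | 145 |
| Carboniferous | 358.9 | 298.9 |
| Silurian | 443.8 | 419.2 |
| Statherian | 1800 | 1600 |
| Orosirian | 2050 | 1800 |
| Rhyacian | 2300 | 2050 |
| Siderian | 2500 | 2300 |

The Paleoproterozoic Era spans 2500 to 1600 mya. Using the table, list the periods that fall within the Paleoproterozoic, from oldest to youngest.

Periods with both bounds inside 2500–1600 Ma: Siderian (2500–2300), Rhyacian (2300–2050), Orosirian (2050–1800), Statherian (1800–1600).

Siderian, Rhyacian, Orosirian, Statherian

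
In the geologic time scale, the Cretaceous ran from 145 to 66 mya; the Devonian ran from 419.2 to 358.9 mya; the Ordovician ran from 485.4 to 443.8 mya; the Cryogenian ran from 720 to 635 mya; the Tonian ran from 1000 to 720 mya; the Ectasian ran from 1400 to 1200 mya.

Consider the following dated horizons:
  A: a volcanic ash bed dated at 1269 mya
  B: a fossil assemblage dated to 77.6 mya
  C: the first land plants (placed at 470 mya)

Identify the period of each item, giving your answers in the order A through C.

Match each age against the start–end ranges in the excerpt: A = 1269 Ma → Ectasian (1400–1200); B = 77.6 Ma → Cretaceous (145–66); C = 470 Ma → Ordovician (485.4–443.8).

A — Ectasian; B — Cretaceous; C — Ordovician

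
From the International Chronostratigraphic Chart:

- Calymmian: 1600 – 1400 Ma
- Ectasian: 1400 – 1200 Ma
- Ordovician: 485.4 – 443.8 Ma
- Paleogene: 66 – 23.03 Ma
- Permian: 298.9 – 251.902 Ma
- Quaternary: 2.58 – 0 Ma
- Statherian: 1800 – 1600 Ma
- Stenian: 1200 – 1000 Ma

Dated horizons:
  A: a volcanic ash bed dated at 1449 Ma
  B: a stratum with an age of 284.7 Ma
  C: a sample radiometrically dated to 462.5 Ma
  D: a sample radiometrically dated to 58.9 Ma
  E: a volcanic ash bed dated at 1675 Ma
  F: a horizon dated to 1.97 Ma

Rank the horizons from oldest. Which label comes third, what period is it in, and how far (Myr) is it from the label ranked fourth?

Sorted oldest-first by Ma: E (1675), A (1449), C (462.5), B (284.7), D (58.9), F (1.97).
The third oldest is C at 462.5 Ma, which lies in 485.4–443.8 Ma: the Ordovician.
The fourth oldest is B at 284.7 Ma; separation = |462.5 − 284.7| = 177.8 Myr.

C, in the Ordovician; 177.8 million years to B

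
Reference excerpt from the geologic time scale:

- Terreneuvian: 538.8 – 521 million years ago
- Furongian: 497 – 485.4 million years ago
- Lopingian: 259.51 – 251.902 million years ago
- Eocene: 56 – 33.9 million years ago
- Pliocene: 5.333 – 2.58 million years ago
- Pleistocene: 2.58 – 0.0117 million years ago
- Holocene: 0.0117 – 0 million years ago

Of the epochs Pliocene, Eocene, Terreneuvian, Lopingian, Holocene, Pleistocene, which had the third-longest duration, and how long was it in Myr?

Lopingian, 7.608 million years

Durations: Pliocene 2.753; Eocene 22.1; Terreneuvian 17.8; Lopingian 7.608; Holocene 0.0117; Pleistocene 2.5683 Myr.
Sorted longest-first: Eocene (22.1), Terreneuvian (17.8), Lopingian (7.608), Pliocene (2.753), Pleistocene (2.5683), Holocene (0.0117).
The third longest is Lopingian at 7.608 Myr.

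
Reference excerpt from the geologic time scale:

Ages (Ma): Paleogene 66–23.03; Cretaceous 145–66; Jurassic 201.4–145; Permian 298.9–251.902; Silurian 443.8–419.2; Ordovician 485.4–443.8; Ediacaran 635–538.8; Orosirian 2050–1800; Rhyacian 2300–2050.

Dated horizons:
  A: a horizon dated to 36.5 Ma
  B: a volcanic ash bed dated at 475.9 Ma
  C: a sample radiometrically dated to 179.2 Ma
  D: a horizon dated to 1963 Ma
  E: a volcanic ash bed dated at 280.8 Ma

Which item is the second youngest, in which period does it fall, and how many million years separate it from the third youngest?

Smaller Ma means younger, so youngest first: A 36.5 < C 179.2 < E 280.8 < B 475.9 < D 1963.
Counting 2 along gives C (179.2 Ma); the excerpt puts that inside the Jurassic, 201.4–145 Ma.
Next in line is E (280.8 Ma), and 280.8 − 179.2 = 101.6 Myr.

C, in the Jurassic; 101.6 million years to E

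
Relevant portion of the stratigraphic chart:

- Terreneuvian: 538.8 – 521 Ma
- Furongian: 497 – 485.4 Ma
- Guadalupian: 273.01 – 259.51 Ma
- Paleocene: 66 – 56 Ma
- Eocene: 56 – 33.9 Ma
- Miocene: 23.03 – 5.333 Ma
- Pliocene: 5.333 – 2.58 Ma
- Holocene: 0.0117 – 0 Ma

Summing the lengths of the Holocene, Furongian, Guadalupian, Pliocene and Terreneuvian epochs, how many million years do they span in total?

45.6647 million years

Each duration: Holocene = 0.0117; Furongian = 11.6; Guadalupian = 13.5; Pliocene = 2.753; Terreneuvian = 17.8.
Sum: 0.0117 + 11.6 + 13.5 + 2.753 + 17.8 = 45.6647 Myr.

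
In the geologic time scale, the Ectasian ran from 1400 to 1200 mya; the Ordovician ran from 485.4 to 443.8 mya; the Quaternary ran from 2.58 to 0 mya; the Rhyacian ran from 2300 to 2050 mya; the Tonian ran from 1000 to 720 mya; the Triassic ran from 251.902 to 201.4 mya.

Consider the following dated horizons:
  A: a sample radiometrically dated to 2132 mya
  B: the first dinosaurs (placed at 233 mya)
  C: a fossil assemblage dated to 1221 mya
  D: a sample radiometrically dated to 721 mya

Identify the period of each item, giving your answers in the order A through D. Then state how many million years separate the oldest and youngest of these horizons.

A — Rhyacian; B — Triassic; C — Ectasian; D — Tonian; span 1899 million years

Match each age against the start–end ranges in the excerpt: A = 2132 Ma → Rhyacian (2300–2050); B = 233 Ma → Triassic (251.902–201.4); C = 1221 Ma → Ectasian (1400–1200); D = 721 Ma → Tonian (1000–720).
The largest age is 2132 Ma and the smallest is 233 Ma; their difference is 1899 Myr.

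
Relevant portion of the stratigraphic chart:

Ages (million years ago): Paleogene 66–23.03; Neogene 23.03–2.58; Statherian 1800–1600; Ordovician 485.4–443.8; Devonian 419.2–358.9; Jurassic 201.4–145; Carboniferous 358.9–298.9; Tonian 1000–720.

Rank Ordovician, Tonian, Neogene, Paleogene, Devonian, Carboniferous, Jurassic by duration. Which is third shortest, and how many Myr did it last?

Start − end for each: Ordovician 485.4 − 443.8 = 41.6; Tonian 1000 − 720 = 280; Neogene 23.03 − 2.58 = 20.45; Paleogene 66 − 23.03 = 42.97; Devonian 419.2 − 358.9 = 60.3; Carboniferous 358.9 − 298.9 = 60; Jurassic 201.4 − 145 = 56.4.
Ranking these from shortest: Neogene < Ordovician < Paleogene < Jurassic < Carboniferous < Devonian < Tonian.
Position 3 in that ranking is Paleogene, which lasted 42.97 Myr.

Paleogene, 42.97 million years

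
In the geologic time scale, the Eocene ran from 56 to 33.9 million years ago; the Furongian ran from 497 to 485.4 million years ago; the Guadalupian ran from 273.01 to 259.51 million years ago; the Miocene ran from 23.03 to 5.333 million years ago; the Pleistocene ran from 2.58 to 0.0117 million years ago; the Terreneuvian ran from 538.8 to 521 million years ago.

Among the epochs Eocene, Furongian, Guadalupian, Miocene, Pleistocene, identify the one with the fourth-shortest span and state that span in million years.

Durations: Eocene 22.1; Furongian 11.6; Guadalupian 13.5; Miocene 17.697; Pleistocene 2.5683 Myr.
Sorted shortest-first: Pleistocene (2.5683), Furongian (11.6), Guadalupian (13.5), Miocene (17.697), Eocene (22.1).
The fourth shortest is Miocene at 17.697 Myr.

Miocene, 17.697 million years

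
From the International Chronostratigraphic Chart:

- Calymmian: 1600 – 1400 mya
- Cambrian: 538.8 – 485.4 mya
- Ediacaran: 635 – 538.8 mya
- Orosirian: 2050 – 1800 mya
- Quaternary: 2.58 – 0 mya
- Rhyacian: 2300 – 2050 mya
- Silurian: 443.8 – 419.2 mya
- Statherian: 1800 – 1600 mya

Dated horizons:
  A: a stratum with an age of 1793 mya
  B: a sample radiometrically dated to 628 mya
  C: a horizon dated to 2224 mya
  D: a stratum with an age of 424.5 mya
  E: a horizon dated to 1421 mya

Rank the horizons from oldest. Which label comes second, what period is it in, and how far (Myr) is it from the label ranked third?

A, in the Statherian; 372 million years to E

Larger Ma means older, so oldest first: C 2224 > A 1793 > E 1421 > B 628 > D 424.5.
Counting 2 along gives A (1793 Ma); the excerpt puts that inside the Statherian, 1800–1600 Ma.
Next in line is E (1421 Ma), and 1793 − 1421 = 372 Myr.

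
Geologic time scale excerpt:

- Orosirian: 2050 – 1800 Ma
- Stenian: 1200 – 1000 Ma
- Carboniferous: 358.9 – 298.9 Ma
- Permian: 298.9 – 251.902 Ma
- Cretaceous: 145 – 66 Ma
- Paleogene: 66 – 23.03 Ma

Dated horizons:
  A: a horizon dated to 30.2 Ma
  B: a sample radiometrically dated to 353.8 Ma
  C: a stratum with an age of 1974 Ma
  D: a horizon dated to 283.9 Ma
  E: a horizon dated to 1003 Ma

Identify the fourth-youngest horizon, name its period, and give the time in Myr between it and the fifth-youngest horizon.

E, in the Stenian; 971 million years to C

Smaller Ma means younger, so youngest first: A 30.2 < D 283.9 < B 353.8 < E 1003 < C 1974.
Counting 4 along gives E (1003 Ma); the excerpt puts that inside the Stenian, 1200–1000 Ma.
Next in line is C (1974 Ma), and 1974 − 1003 = 971 Myr.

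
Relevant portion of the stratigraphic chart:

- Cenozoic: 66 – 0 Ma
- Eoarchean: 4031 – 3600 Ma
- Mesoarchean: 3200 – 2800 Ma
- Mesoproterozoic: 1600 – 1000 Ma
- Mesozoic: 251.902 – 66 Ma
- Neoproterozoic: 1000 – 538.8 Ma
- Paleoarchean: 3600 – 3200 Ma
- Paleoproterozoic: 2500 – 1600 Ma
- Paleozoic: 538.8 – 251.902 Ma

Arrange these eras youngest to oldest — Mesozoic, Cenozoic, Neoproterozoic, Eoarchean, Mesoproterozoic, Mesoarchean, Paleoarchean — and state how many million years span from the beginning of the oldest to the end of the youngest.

Cenozoic → Mesozoic → Neoproterozoic → Mesoproterozoic → Mesoarchean → Paleoarchean → Eoarchean; total span 4031 Myr

From the excerpt: Mesozoic 251.902–66; Cenozoic 66–0; Neoproterozoic 1000–538.8; Eoarchean 4031–3600; Mesoproterozoic 1600–1000; Mesoarchean 3200–2800; Paleoarchean 3600–3200 (Ma).
Larger Ma is earlier, so the oldest is Eoarchean and the youngest is Cenozoic; youngest to oldest: Cenozoic, Mesozoic, Neoproterozoic, Mesoproterozoic, Mesoarchean, Paleoarchean, Eoarchean.
Oldest start 4031 minus youngest end 0 gives 4031 Myr overall.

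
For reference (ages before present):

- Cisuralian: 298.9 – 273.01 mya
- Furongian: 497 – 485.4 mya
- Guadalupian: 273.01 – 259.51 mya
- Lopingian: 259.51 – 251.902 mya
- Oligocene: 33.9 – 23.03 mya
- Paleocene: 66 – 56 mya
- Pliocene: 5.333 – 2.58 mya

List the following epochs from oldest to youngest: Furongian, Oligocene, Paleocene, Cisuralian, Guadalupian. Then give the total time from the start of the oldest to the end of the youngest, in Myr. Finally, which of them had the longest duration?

Furongian → Cisuralian → Guadalupian → Paleocene → Oligocene; total span 473.97 Myr; longest is Cisuralian

From the excerpt: Furongian 497–485.4; Oligocene 33.9–23.03; Paleocene 66–56; Cisuralian 298.9–273.01; Guadalupian 273.01–259.51 (Ma).
Larger Ma is earlier, so the oldest is Furongian and the youngest is Oligocene; oldest to youngest: Furongian, Cisuralian, Guadalupian, Paleocene, Oligocene.
Oldest start 497 minus youngest end 23.03 gives 473.97 Myr overall.
Individual lengths (start − end): Cisuralian 25.89; Oligocene 10.87; Furongian 11.6; Guadalupian 13.5; Paleocene 10. The largest is Cisuralian at 25.89 Myr.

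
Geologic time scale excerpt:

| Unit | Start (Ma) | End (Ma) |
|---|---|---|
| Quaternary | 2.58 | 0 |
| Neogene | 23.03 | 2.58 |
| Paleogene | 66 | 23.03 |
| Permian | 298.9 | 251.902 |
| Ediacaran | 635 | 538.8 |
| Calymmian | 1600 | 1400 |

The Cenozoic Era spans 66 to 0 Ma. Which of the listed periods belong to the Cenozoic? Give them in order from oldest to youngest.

Periods with both bounds inside 66–0 Ma: Paleogene (66–23.03), Neogene (23.03–2.58), Quaternary (2.58–0).

Paleogene, Neogene, Quaternary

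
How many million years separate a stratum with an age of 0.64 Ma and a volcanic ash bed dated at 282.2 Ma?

281.56 million years

282.2 − 0.64 = 281.56 million years.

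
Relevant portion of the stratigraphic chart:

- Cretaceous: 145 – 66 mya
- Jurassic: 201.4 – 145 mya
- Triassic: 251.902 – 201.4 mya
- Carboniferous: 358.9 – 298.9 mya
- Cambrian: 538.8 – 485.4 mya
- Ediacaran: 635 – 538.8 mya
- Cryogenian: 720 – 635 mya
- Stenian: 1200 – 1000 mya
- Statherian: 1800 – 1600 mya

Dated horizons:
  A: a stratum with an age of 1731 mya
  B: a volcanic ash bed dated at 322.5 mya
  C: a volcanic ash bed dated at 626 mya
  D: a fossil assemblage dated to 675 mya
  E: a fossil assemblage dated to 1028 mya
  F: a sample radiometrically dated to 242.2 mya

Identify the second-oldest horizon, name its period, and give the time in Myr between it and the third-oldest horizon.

E, in the Stenian; 353 million years to D

Larger Ma means older, so oldest first: A 1731 > E 1028 > D 675 > C 626 > B 322.5 > F 242.2.
Counting 2 along gives E (1028 Ma); the excerpt puts that inside the Stenian, 1200–1000 Ma.
Next in line is D (675 Ma), and 1028 − 675 = 353 Myr.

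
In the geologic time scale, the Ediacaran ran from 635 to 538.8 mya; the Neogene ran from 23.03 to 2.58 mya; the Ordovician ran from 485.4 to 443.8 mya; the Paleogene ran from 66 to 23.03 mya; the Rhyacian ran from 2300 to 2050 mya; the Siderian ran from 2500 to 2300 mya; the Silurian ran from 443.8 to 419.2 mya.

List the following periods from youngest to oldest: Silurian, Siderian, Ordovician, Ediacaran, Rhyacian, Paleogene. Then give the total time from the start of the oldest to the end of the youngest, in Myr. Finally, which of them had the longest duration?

Paleogene, Silurian, Ordovician, Ediacaran, Rhyacian, Siderian; total span 2476.97 Myr; longest is Rhyacian

Start ages (Ma): Siderian 2500, Rhyacian 2300, Ediacaran 635, Ordovician 485.4, Silurian 443.8, Paleogene 66.
Ordered youngest to oldest: Paleogene, Silurian, Ordovician, Ediacaran, Rhyacian, Siderian.
Span = 2500 − 23.03 = 2476.97 Myr.
Durations: Ordovician 41.6, Silurian 24.6, Siderian 200, Rhyacian 250, Paleogene 42.97, Ediacaran 96.2 → longest is Rhyacian (250 Myr).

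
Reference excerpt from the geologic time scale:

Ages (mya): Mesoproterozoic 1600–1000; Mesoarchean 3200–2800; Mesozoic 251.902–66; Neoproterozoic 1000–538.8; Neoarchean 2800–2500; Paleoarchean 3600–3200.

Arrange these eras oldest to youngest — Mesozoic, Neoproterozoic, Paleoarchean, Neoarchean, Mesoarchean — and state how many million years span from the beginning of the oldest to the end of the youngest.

Start ages (Ma): Paleoarchean 3600, Mesoarchean 3200, Neoarchean 2800, Neoproterozoic 1000, Mesozoic 251.902.
Ordered oldest to youngest: Paleoarchean, Mesoarchean, Neoarchean, Neoproterozoic, Mesozoic.
Span = 3600 − 66 = 3534 Myr.

Paleoarchean → Mesoarchean → Neoarchean → Neoproterozoic → Mesozoic; total span 3534 Myr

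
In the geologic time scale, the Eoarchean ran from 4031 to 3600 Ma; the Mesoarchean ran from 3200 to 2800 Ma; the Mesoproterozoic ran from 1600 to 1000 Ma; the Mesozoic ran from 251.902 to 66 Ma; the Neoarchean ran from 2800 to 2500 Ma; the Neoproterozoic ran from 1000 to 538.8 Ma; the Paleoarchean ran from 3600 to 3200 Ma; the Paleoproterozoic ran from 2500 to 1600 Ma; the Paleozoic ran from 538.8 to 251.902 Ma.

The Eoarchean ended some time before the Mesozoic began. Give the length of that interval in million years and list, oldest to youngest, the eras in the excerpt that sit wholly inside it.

The Eoarchean closes at 3600 Ma and the Mesozoic opens at 251.902 Ma, so the interval is 3600 − 251.902 = 3348.098 Myr.
An era fits inside if it starts at or after 3600 Ma and ends at or before 251.902 Ma; oldest first that gives Paleoarchean, Mesoarchean, Neoarchean, Paleoproterozoic, Mesoproterozoic, Neoproterozoic, Paleozoic.

3348.098 million years; Paleoarchean, Mesoarchean, Neoarchean, Paleoproterozoic, Mesoproterozoic, Neoproterozoic, Paleozoic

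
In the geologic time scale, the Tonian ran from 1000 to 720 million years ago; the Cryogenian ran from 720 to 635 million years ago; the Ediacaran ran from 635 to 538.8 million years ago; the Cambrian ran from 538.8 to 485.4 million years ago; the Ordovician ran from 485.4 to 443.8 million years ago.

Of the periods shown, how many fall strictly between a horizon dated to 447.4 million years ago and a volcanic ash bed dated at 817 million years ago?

3

817 Ma sits inside the Tonian (1000–720) and 447.4 Ma inside the Ordovician (485.4–443.8); neither of those is wholly between the two dates.
The listed periods lying completely between them are Cryogenian, Ediacaran, Cambrian — 3 in all.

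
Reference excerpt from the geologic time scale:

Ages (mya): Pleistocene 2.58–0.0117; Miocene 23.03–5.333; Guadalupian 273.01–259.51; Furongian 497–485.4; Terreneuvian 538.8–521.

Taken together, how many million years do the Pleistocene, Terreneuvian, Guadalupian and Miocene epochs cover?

Duration is start − end for each: (2.58 − 0.0117) + (538.8 − 521) + (273.01 − 259.51) + (23.03 − 5.333).
That is 2.5683 + 17.8 + 13.5 + 17.697, which totals 51.5653 million years.

51.5653 million years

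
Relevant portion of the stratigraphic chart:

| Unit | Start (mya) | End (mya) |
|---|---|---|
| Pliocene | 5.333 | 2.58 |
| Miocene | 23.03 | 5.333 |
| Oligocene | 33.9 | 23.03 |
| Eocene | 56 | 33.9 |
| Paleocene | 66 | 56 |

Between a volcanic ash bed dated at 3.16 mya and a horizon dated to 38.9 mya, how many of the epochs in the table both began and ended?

38.9 Ma sits inside the Eocene (56–33.9) and 3.16 Ma inside the Pliocene (5.333–2.58); neither of those is wholly between the two dates.
The listed epochs lying completely between them are Oligocene, Miocene — 2 in all.

2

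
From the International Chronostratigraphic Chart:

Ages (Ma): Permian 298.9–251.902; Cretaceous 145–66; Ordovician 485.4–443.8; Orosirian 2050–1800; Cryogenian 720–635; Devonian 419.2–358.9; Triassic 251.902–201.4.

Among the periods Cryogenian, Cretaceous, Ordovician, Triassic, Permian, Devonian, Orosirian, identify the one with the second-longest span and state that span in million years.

Cryogenian, 85 million years

Start − end for each: Cryogenian 720 − 635 = 85; Cretaceous 145 − 66 = 79; Ordovician 485.4 − 443.8 = 41.6; Triassic 251.902 − 201.4 = 50.502; Permian 298.9 − 251.902 = 46.998; Devonian 419.2 − 358.9 = 60.3; Orosirian 2050 − 1800 = 250.
Ranking these from longest: Orosirian > Cryogenian > Cretaceous > Devonian > Triassic > Permian > Ordovician.
Position 2 in that ranking is Cryogenian, which lasted 85 Myr.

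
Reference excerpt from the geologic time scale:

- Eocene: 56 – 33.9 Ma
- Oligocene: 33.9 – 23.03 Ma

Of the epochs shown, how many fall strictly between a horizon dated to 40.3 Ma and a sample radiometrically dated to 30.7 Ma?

0

Checking each listed span, none has both start < 40.3 Ma and end > 30.7 Ma — every epoch straddles one of the two dates or lies outside them — so the count is 0.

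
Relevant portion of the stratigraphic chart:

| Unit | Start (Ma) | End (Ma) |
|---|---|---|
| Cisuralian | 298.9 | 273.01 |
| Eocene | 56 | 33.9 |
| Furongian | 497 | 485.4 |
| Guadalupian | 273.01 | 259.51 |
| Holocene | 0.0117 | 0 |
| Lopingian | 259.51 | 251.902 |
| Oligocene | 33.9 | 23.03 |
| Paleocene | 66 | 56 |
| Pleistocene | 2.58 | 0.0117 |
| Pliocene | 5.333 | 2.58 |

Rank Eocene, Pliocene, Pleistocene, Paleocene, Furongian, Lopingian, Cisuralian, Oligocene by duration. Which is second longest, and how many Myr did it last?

Durations: Eocene 22.1; Pliocene 2.753; Pleistocene 2.5683; Paleocene 10; Furongian 11.6; Lopingian 7.608; Cisuralian 25.89; Oligocene 10.87 Myr.
Sorted longest-first: Cisuralian (25.89), Eocene (22.1), Furongian (11.6), Oligocene (10.87), Paleocene (10), Lopingian (7.608), Pliocene (2.753), Pleistocene (2.5683).
The second longest is Eocene at 22.1 Myr.

Eocene, 22.1 million years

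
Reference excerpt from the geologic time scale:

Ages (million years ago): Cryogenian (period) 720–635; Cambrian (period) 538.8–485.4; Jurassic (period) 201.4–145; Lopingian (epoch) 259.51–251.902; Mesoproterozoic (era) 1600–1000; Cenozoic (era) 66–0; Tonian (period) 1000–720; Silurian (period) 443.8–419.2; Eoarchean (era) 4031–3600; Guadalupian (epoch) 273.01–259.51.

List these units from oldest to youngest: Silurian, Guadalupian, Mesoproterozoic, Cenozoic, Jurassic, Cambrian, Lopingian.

Mesoproterozoic, Cambrian, Silurian, Guadalupian, Lopingian, Jurassic, Cenozoic

Read off each span (Ma): Silurian 443.8–419.2; Guadalupian 273.01–259.51; Mesoproterozoic 1600–1000; Cenozoic 66–0; Jurassic 201.4–145; Cambrian 538.8–485.4; Lopingian 259.51–251.902.
Larger Ma is older, so oldest→youngest is Mesoproterozoic, Cambrian, Silurian, Guadalupian, Lopingian, Jurassic, Cenozoic.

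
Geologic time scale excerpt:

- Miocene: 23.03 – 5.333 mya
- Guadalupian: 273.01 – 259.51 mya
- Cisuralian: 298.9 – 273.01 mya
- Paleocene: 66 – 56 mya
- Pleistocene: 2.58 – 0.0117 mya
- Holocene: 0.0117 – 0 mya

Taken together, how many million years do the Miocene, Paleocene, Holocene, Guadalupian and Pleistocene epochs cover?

Duration is start − end for each: (23.03 − 5.333) + (66 − 56) + (0.0117 − 0) + (273.01 − 259.51) + (2.58 − 0.0117).
That is 17.697 + 10 + 0.0117 + 13.5 + 2.5683, which totals 43.777 million years.

43.777 million years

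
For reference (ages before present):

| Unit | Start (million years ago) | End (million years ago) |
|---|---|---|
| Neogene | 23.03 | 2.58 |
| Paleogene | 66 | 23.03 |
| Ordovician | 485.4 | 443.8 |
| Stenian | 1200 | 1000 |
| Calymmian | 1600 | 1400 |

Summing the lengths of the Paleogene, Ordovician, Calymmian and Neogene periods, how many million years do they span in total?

Each duration: Paleogene = 42.97; Ordovician = 41.6; Calymmian = 200; Neogene = 20.45.
Sum: 42.97 + 41.6 + 200 + 20.45 = 305.02 Myr.

305.02 million years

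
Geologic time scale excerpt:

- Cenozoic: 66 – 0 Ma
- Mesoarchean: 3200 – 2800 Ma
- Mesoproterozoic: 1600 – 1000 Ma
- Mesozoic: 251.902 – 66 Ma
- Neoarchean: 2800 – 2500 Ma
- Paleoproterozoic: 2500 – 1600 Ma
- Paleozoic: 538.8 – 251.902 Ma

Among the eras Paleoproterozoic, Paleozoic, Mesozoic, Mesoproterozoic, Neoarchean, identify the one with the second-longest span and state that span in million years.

Mesoproterozoic, 600 million years

Durations: Paleoproterozoic 900; Paleozoic 286.898; Mesozoic 185.902; Mesoproterozoic 600; Neoarchean 300 Myr.
Sorted longest-first: Paleoproterozoic (900), Mesoproterozoic (600), Neoarchean (300), Paleozoic (286.898), Mesozoic (185.902).
The second longest is Mesoproterozoic at 600 Myr.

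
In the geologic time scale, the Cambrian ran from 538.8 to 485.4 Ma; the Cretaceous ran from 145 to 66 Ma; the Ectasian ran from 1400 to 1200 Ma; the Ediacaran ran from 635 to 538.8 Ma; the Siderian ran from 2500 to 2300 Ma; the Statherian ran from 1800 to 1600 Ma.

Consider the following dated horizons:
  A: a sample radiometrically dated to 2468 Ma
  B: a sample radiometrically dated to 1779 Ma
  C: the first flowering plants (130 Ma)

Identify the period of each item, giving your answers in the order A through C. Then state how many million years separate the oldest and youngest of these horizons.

Match each age against the start–end ranges in the excerpt: A = 2468 Ma → Siderian (2500–2300); B = 1779 Ma → Statherian (1800–1600); C = 130 Ma → Cretaceous (145–66).
The largest age is 2468 Ma and the smallest is 130 Ma; their difference is 2338 Myr.

A — Siderian; B — Statherian; C — Cretaceous; span 2338 million years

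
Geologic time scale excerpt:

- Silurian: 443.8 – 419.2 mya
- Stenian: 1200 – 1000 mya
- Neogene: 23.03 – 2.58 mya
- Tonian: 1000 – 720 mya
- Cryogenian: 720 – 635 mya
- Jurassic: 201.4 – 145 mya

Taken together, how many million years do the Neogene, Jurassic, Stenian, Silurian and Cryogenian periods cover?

Each duration: Neogene = 20.45; Jurassic = 56.4; Stenian = 200; Silurian = 24.6; Cryogenian = 85.
Sum: 20.45 + 56.4 + 200 + 24.6 + 85 = 386.45 Myr.

386.45 million years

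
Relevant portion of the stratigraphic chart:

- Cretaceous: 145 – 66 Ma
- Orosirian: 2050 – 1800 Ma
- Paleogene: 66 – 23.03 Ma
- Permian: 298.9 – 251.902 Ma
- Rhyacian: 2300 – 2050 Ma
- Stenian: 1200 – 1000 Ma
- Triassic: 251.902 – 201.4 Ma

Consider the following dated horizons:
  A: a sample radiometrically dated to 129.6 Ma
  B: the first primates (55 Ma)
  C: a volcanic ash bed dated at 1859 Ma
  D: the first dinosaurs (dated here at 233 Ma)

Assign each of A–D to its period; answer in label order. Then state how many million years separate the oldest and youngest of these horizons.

A — Cretaceous; B — Paleogene; C — Orosirian; D — Triassic; span 1804 million years

Match each age against the start–end ranges in the excerpt: A = 129.6 Ma → Cretaceous (145–66); B = 55 Ma → Paleogene (66–23.03); C = 1859 Ma → Orosirian (2050–1800); D = 233 Ma → Triassic (251.902–201.4).
The largest age is 1859 Ma and the smallest is 55 Ma; their difference is 1804 Myr.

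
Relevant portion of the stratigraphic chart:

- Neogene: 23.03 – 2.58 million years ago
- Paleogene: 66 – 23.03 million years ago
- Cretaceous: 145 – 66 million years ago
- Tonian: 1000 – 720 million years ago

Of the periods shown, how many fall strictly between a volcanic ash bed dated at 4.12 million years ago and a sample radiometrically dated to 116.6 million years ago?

1

116.6 Ma sits inside the Cretaceous (145–66) and 4.12 Ma inside the Neogene (23.03–2.58); neither of those is wholly between the two dates.
The listed periods lying completely between them are Paleogene — 1 in all.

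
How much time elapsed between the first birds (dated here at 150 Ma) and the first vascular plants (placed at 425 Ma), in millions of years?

425 − 150 = 275 million years.

275 million years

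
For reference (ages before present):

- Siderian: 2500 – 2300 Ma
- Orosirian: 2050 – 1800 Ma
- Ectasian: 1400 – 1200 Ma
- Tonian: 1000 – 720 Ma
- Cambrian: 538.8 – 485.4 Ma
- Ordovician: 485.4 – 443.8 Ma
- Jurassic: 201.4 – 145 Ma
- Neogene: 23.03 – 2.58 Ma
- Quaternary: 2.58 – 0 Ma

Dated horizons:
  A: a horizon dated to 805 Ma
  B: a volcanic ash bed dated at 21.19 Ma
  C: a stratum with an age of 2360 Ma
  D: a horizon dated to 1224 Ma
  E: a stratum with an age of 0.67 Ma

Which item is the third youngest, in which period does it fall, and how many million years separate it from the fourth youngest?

Smaller Ma means younger, so youngest first: E 0.67 < B 21.19 < A 805 < D 1224 < C 2360.
Counting 3 along gives A (805 Ma); the excerpt puts that inside the Tonian, 1000–720 Ma.
Next in line is D (1224 Ma), and 1224 − 805 = 419 Myr.

A, in the Tonian; 419 million years to D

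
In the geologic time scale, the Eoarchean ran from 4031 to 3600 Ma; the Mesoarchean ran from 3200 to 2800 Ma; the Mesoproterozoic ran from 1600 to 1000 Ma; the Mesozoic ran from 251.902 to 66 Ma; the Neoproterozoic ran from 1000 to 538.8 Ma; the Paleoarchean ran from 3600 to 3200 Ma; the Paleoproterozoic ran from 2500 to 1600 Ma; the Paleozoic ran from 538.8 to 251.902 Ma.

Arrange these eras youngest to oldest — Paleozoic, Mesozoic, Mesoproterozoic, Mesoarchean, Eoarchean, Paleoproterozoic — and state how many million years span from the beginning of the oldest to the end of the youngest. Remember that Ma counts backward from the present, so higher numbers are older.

From the excerpt: Paleozoic 538.8–251.902; Mesozoic 251.902–66; Mesoproterozoic 1600–1000; Mesoarchean 3200–2800; Eoarchean 4031–3600; Paleoproterozoic 2500–1600 (Ma).
Larger Ma is earlier, so the oldest is Eoarchean and the youngest is Mesozoic; youngest to oldest: Mesozoic, Paleozoic, Mesoproterozoic, Paleoproterozoic, Mesoarchean, Eoarchean.
Oldest start 4031 minus youngest end 66 gives 3965 Myr overall.

Mesozoic → Paleozoic → Mesoproterozoic → Paleoproterozoic → Mesoarchean → Eoarchean; total span 3965 Myr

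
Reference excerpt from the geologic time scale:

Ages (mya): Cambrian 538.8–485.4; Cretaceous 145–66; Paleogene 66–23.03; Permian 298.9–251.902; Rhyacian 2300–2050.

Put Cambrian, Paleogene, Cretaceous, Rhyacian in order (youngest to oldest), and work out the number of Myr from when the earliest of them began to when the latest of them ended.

From the excerpt: Cambrian 538.8–485.4; Paleogene 66–23.03; Cretaceous 145–66; Rhyacian 2300–2050 (Ma).
Larger Ma is earlier, so the oldest is Rhyacian and the youngest is Paleogene; youngest to oldest: Paleogene, Cretaceous, Cambrian, Rhyacian.
Oldest start 2300 minus youngest end 23.03 gives 2276.97 Myr overall.

Paleogene, Cretaceous, Cambrian, Rhyacian; total span 2276.97 Myr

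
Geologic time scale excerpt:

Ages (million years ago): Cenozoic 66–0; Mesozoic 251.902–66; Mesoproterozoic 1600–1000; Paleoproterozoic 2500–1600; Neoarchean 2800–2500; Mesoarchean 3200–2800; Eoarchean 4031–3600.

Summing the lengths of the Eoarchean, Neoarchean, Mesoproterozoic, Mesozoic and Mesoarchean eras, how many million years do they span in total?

1916.902 million years

Duration is start − end for each: (4031 − 3600) + (2800 − 2500) + (1600 − 1000) + (251.902 − 66) + (3200 − 2800).
That is 431 + 300 + 600 + 185.902 + 400, which totals 1916.902 million years.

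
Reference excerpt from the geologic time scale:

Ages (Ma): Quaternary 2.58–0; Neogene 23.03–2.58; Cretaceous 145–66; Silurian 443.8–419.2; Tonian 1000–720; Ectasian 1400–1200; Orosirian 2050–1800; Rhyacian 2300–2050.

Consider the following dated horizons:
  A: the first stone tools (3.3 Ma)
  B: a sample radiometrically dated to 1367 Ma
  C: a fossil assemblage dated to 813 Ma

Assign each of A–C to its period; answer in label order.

A — Neogene; B — Ectasian; C — Tonian

A: 3.3 Ma lies in 23.03–2.58 Ma, so Neogene.
B: 1367 Ma lies in 1400–1200 Ma, so Ectasian.
C: 813 Ma lies in 1000–720 Ma, so Tonian.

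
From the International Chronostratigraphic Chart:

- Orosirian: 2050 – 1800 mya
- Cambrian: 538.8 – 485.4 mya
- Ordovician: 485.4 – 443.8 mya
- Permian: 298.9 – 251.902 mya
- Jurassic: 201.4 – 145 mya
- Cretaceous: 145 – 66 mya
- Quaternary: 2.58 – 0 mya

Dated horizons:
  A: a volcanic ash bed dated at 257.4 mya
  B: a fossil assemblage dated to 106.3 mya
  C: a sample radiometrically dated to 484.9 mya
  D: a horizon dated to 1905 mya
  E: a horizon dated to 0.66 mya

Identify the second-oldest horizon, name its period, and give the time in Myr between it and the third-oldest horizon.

C, in the Ordovician; 227.5 million years to A

Sorted oldest-first by Ma: D (1905), C (484.9), A (257.4), B (106.3), E (0.66).
The second oldest is C at 484.9 Ma, which lies in 485.4–443.8 Ma: the Ordovician.
The third oldest is A at 257.4 Ma; separation = |484.9 − 257.4| = 227.5 Myr.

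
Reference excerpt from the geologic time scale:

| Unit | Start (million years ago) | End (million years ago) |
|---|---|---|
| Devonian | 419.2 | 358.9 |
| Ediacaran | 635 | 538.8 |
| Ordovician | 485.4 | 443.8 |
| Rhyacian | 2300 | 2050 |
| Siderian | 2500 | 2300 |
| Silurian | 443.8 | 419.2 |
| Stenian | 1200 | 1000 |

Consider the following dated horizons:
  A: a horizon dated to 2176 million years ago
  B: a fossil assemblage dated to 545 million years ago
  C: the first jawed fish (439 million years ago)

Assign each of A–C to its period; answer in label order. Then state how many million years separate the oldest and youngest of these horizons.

A: 2176 Ma lies in 2300–2050 Ma, so Rhyacian.
B: 545 Ma lies in 635–538.8 Ma, so Ediacaran.
C: 439 Ma lies in 443.8–419.2 Ma, so Silurian.
Oldest = 2176 Ma, youngest = 439 Ma → span 1737 Myr.

A — Rhyacian; B — Ediacaran; C — Silurian; span 1737 million years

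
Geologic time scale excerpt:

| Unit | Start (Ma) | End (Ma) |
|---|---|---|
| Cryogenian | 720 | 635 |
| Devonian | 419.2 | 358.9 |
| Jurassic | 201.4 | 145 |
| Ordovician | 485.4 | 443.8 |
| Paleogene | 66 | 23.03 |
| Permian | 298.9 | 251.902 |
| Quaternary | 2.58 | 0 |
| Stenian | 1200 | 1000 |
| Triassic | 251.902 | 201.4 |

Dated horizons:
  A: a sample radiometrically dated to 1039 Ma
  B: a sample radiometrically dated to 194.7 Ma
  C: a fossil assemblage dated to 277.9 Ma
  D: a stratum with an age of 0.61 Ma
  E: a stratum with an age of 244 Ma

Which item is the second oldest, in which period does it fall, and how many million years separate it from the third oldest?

C, in the Permian; 33.9 million years to E

Larger Ma means older, so oldest first: A 1039 > C 277.9 > E 244 > B 194.7 > D 0.61.
Counting 2 along gives C (277.9 Ma); the excerpt puts that inside the Permian, 298.9–251.902 Ma.
Next in line is E (244 Ma), and 277.9 − 244 = 33.9 Myr.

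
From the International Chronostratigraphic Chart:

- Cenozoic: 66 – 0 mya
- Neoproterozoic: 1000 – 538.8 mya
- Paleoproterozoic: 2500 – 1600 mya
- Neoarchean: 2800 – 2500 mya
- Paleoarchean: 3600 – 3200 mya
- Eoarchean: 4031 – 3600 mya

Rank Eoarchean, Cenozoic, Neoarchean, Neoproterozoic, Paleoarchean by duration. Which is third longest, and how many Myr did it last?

Paleoarchean, 400 million years

Durations: Eoarchean 431; Cenozoic 66; Neoarchean 300; Neoproterozoic 461.2; Paleoarchean 400 Myr.
Sorted longest-first: Neoproterozoic (461.2), Eoarchean (431), Paleoarchean (400), Neoarchean (300), Cenozoic (66).
The third longest is Paleoarchean at 400 Myr.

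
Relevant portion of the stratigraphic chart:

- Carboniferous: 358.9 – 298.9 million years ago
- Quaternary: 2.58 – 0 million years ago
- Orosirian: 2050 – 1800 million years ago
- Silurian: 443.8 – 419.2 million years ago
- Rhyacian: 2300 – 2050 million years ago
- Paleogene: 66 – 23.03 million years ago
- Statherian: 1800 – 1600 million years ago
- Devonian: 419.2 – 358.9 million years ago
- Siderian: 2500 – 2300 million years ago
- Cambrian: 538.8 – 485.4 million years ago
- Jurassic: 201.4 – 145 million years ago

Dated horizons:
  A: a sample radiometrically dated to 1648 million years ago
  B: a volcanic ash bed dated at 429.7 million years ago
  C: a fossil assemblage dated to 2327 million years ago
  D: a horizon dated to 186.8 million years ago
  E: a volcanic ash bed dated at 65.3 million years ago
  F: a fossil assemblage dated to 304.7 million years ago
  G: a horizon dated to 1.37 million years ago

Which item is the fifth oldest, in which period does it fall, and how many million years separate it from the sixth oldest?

Larger Ma means older, so oldest first: C 2327 > A 1648 > B 429.7 > F 304.7 > D 186.8 > E 65.3 > G 1.37.
Counting 5 along gives D (186.8 Ma); the excerpt puts that inside the Jurassic, 201.4–145 Ma.
Next in line is E (65.3 Ma), and 186.8 − 65.3 = 121.5 Myr.

D, in the Jurassic; 121.5 million years to E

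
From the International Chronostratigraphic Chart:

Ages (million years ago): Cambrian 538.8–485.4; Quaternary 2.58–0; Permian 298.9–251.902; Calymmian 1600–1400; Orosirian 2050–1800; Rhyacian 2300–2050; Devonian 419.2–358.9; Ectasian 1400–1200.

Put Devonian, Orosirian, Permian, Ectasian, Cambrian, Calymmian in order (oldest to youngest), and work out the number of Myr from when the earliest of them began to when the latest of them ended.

Start ages (Ma): Orosirian 2050, Calymmian 1600, Ectasian 1400, Cambrian 538.8, Devonian 419.2, Permian 298.9.
Ordered oldest to youngest: Orosirian, Calymmian, Ectasian, Cambrian, Devonian, Permian.
Span = 2050 − 251.902 = 1798.098 Myr.

Orosirian → Calymmian → Ectasian → Cambrian → Devonian → Permian; total span 1798.098 Myr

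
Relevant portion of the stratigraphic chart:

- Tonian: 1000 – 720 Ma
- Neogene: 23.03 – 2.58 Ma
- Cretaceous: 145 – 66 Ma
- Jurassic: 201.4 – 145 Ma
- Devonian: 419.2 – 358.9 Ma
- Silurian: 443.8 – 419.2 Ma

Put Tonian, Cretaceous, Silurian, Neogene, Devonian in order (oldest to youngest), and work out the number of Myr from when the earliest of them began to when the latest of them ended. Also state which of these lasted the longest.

Tonian → Silurian → Devonian → Cretaceous → Neogene; total span 997.42 Myr; longest is Tonian

From the excerpt: Tonian 1000–720; Cretaceous 145–66; Silurian 443.8–419.2; Neogene 23.03–2.58; Devonian 419.2–358.9 (Ma).
Larger Ma is earlier, so the oldest is Tonian and the youngest is Neogene; oldest to youngest: Tonian, Silurian, Devonian, Cretaceous, Neogene.
Oldest start 1000 minus youngest end 2.58 gives 997.42 Myr overall.
Individual lengths (start − end): Tonian 280; Silurian 24.6; Cretaceous 79; Neogene 20.45; Devonian 60.3. The largest is Tonian at 280 Myr.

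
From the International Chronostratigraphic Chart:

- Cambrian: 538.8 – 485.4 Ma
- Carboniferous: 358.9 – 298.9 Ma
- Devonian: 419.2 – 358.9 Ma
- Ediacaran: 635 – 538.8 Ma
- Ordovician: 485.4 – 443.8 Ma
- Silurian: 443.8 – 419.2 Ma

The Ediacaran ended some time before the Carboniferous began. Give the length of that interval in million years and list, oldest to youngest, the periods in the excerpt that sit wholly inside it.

179.9 million years; Cambrian, Ordovician, Silurian, Devonian

End of Ediacaran = 538.8 Ma; start of Carboniferous = 358.9 Ma.
Gap = 538.8 − 358.9 = 179.9 Myr.
Periods wholly inside 538.8–358.9 Ma: Cambrian (538.8–485.4), Ordovician (485.4–443.8), Silurian (443.8–419.2), Devonian (419.2–358.9).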